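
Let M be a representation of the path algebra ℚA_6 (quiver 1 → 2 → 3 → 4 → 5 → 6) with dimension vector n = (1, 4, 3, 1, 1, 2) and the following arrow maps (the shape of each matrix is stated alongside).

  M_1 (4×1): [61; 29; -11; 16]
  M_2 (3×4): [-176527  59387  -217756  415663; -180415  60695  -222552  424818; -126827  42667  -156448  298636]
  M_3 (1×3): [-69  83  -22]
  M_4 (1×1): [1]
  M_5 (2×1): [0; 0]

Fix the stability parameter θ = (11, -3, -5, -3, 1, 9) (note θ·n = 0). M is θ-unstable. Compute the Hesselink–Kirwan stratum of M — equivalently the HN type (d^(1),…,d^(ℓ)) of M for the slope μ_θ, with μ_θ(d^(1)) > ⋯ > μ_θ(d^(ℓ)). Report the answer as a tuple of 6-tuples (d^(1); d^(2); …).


Interval decomposition of M: I[1,2], I[2,2], I[2,3], I[2,5], I[3,3], I[6,6]^2.
HN type (ℓ=6): μ^(1)=9; μ^(2)=4; μ^(3)=1; μ^(4)=-3; μ^(5)=-4; μ^(6)=-5

((0, 0, 0, 0, 0, 2); (1, 1, 0, 0, 0, 0); (0, 0, 0, 0, 1, 0); (0, 1, 0, 1, 0, 0); (0, 2, 2, 0, 0, 0); (0, 0, 1, 0, 0, 0))


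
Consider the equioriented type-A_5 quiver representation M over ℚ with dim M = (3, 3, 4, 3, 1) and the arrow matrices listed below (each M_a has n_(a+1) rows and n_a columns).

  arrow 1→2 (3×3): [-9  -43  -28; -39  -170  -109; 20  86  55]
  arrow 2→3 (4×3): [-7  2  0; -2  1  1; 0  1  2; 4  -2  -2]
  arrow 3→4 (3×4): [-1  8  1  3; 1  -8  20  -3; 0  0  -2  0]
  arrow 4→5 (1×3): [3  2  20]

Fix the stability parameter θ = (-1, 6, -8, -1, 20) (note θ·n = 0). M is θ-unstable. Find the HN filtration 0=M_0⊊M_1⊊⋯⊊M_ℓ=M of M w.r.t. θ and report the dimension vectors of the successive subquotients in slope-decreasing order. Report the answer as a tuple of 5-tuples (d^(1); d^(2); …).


Interval decomposition of M: I[1,3], I[1,4], I[1,5], I[3,3], I[4,4].
HN type (ℓ=3): μ^(1)=20; μ^(2)=-1; μ^(3)=-8

((0, 0, 0, 0, 1); (3, 3, 3, 3, 0); (0, 0, 1, 0, 0))


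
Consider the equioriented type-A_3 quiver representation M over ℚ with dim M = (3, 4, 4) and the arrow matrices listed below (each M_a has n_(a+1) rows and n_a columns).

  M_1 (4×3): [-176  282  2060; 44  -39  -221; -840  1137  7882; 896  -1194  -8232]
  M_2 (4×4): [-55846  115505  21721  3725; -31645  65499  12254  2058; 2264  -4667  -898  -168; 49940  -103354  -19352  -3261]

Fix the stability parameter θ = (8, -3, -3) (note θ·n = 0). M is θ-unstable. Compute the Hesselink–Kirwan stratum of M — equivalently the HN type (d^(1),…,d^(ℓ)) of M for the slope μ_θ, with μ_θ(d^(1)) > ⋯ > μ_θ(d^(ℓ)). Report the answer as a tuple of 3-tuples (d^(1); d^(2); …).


Via rank(M_{q-1}∘⋯∘M_p): M ≅ I[1,1], I[1,3]^2, I[2,3]^2.
μ_θ-semistable layers: μ^(1)=8; μ^(2)=2/3; μ^(3)=-3

((1, 0, 0); (2, 2, 2); (0, 2, 2))


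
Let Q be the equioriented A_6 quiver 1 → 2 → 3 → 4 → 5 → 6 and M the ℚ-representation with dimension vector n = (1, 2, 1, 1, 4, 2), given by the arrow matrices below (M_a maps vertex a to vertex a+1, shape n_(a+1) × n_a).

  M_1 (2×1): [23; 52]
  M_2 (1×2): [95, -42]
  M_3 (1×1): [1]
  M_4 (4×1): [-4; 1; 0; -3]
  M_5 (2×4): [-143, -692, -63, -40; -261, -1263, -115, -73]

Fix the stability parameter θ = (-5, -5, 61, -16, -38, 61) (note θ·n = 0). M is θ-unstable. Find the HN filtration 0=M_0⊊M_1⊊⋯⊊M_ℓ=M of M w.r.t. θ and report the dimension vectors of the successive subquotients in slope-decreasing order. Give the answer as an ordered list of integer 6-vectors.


Barcode: M ≅ I[1,5], I[2,2], I[5,5], I[5,6]^2. HN layers by μ_θ (4 steps, strictly decreasing):
  μ^(1)=61; μ^(2)=7/3; μ^(3)=-5; μ^(4)=-38

((0, 0, 0, 0, 0, 2); (0, 0, 1, 1, 1, 0); (1, 2, 0, 0, 0, 0); (0, 0, 0, 0, 3, 0))


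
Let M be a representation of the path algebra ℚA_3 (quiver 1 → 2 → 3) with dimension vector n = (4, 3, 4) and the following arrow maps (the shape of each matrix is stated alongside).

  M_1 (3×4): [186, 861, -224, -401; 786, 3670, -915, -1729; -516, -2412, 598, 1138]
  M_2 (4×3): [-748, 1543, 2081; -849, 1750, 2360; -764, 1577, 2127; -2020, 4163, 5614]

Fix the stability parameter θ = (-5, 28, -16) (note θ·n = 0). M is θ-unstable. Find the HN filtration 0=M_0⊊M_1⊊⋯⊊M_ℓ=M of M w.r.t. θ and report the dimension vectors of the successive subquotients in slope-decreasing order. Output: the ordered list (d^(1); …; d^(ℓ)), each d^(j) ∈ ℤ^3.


Interval decomposition of M: I[1,1]^2, I[1,3]^2, I[2,3], I[3,3].
HN type (ℓ=3): μ^(1)=6; μ^(2)=-5; μ^(3)=-16

((0, 3, 3); (4, 0, 0); (0, 0, 1))


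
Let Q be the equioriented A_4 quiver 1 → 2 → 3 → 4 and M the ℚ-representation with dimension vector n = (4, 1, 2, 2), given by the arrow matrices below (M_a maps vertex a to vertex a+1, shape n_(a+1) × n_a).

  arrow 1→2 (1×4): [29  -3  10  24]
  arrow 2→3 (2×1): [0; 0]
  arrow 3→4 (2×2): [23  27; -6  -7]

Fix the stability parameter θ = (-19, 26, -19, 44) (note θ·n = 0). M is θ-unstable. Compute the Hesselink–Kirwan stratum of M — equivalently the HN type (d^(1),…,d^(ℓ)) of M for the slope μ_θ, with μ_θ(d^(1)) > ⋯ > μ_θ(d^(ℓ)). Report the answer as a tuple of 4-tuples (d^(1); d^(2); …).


Barcode: M ≅ I[1,1]^3, I[1,2], I[3,4]^2. HN layers by μ_θ (3 steps, strictly decreasing):
  μ^(1)=44; μ^(2)=26; μ^(3)=-19

((0, 0, 0, 2); (0, 1, 0, 0); (4, 0, 2, 0))


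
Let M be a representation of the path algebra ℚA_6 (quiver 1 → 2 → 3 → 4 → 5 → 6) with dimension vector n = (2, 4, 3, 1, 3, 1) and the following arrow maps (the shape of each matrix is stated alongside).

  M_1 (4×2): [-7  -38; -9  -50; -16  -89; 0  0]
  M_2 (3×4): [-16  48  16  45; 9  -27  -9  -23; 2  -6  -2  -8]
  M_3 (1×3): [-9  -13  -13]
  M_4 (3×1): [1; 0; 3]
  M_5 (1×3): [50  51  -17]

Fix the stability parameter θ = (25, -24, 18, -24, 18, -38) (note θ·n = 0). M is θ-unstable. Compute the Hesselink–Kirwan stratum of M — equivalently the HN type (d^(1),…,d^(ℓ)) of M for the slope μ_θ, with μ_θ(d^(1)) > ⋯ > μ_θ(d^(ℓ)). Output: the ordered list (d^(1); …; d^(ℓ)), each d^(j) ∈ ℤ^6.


Via rank(M_{q-1}∘⋯∘M_p): M ≅ I[1,2], I[1,6], I[2,2], I[2,3], I[3,3], I[5,5]^2.
μ_θ-semistable layers: μ^(1)=18; μ^(2)=1/2; μ^(3)=-25/6; μ^(4)=-24

((0, 0, 2, 0, 2, 0); (1, 1, 0, 0, 0, 0); (1, 1, 1, 1, 1, 1); (0, 2, 0, 0, 0, 0))


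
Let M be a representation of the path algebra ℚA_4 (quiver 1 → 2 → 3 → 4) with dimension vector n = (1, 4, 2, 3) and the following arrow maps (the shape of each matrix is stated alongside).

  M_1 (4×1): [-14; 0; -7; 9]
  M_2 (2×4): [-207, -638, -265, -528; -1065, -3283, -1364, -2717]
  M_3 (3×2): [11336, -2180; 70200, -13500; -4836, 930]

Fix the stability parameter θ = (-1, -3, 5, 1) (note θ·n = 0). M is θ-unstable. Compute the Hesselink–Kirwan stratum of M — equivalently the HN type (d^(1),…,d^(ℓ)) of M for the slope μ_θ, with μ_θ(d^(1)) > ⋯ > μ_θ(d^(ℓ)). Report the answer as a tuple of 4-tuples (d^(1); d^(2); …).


Barcode: M ≅ I[1,4], I[2,2]^2, I[2,3], I[4,4]^2. HN layers by μ_θ (5 steps, strictly decreasing):
  μ^(1)=5; μ^(2)=3; μ^(3)=1; μ^(4)=-2; μ^(5)=-3

((0, 0, 1, 0); (0, 0, 1, 1); (0, 0, 0, 2); (1, 1, 0, 0); (0, 3, 0, 0))


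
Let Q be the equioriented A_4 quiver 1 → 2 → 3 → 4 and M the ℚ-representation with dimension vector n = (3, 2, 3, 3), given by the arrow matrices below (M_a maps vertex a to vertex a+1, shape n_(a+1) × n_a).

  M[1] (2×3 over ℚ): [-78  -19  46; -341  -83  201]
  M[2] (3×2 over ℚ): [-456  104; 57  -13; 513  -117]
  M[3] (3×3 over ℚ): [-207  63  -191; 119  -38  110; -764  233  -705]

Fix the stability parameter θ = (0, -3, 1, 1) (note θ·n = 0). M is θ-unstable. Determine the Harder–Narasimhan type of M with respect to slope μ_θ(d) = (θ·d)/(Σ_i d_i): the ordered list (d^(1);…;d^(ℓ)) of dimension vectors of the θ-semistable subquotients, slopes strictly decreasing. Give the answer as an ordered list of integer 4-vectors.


Via rank(M_{q-1}∘⋯∘M_p): M ≅ I[1,1], I[1,2], I[1,3], I[3,4]^2, I[4,4].
μ_θ-semistable layers: μ^(1)=1; μ^(2)=0; μ^(3)=-3/2

((0, 0, 3, 3); (1, 0, 0, 0); (2, 2, 0, 0))


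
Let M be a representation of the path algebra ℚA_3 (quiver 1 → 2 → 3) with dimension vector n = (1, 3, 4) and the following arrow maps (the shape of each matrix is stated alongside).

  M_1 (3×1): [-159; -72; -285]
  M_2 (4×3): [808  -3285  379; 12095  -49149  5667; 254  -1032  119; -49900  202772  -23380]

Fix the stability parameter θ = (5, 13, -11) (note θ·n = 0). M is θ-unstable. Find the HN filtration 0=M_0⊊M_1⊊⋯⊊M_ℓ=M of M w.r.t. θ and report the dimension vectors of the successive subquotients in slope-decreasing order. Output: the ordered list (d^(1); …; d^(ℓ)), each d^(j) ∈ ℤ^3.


Interval decomposition of M: I[1,3], I[2,3]^2, I[3,3].
HN type (ℓ=3): μ^(1)=7/3; μ^(2)=1; μ^(3)=-11

((1, 1, 1); (0, 2, 2); (0, 0, 1))


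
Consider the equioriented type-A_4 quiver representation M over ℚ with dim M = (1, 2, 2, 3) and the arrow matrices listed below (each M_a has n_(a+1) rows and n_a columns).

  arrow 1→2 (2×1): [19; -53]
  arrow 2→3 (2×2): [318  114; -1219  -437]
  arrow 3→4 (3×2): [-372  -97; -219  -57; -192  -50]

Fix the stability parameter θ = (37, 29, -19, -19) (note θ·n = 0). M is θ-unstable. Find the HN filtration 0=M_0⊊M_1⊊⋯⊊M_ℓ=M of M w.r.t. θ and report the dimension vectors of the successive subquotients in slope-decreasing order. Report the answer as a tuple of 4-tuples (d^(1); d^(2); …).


Via rank(M_{q-1}∘⋯∘M_p): M ≅ I[1,2], I[2,4], I[3,4], I[4,4].
μ_θ-semistable layers: μ^(1)=33; μ^(2)=-3; μ^(3)=-19

((1, 1, 0, 0); (0, 1, 1, 1); (0, 0, 1, 2))


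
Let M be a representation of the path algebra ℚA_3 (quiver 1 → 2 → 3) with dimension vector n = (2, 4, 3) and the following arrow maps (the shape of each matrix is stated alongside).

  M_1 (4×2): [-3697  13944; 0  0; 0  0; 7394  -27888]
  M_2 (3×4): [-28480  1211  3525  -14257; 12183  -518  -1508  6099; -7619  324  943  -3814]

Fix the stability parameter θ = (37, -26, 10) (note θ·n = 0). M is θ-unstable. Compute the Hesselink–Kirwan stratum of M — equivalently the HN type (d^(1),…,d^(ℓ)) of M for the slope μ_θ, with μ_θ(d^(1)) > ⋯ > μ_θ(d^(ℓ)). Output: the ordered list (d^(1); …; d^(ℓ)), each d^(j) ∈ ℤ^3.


Interval decomposition of M: I[1,1], I[1,3], I[2,2], I[2,3]^2.
HN type (ℓ=4): μ^(1)=37; μ^(2)=10; μ^(3)=11/2; μ^(4)=-26

((1, 0, 0); (0, 0, 3); (1, 1, 0); (0, 3, 0))


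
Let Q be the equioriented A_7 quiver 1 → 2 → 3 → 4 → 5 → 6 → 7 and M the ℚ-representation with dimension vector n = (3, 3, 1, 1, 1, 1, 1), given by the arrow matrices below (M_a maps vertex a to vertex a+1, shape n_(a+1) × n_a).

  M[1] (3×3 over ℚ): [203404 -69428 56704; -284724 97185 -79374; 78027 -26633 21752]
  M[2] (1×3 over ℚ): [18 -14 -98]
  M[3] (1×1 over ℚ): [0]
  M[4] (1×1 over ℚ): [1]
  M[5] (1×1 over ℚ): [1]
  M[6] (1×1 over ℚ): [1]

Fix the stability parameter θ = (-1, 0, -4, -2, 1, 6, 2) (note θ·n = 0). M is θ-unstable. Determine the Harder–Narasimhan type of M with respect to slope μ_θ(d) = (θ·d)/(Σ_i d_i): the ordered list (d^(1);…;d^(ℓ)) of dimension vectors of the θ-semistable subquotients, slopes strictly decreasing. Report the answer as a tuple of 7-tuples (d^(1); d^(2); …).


Barcode: M ≅ I[1,1], I[1,2], I[1,3], I[2,2], I[4,7]. HN layers by μ_θ (6 steps, strictly decreasing):
  μ^(1)=4; μ^(2)=1; μ^(3)=0; μ^(4)=-1; μ^(5)=-5/3; μ^(6)=-2

((0, 0, 0, 0, 0, 1, 1); (0, 0, 0, 0, 1, 0, 0); (0, 2, 0, 0, 0, 0, 0); (2, 0, 0, 0, 0, 0, 0); (1, 1, 1, 0, 0, 0, 0); (0, 0, 0, 1, 0, 0, 0))


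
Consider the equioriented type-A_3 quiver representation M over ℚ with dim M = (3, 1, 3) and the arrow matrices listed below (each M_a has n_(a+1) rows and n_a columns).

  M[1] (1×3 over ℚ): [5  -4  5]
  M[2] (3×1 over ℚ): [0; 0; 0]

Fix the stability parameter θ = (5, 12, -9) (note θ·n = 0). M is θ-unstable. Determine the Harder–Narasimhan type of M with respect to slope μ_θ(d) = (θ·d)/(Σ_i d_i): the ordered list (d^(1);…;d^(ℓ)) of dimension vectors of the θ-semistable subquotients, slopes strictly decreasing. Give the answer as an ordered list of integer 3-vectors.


Via rank(M_{q-1}∘⋯∘M_p): M ≅ I[1,1]^2, I[1,2], I[3,3]^3.
μ_θ-semistable layers: μ^(1)=12; μ^(2)=5; μ^(3)=-9

((0, 1, 0); (3, 0, 0); (0, 0, 3))


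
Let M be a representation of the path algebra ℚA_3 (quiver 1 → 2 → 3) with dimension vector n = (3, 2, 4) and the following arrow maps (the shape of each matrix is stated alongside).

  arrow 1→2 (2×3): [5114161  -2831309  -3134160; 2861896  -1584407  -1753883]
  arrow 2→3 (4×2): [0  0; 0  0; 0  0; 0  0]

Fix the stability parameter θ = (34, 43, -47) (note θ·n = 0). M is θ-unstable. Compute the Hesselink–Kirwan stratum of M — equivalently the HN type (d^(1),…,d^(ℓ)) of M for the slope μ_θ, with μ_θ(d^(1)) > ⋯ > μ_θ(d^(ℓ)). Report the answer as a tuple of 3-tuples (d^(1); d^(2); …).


Barcode: M ≅ I[1,1], I[1,2]^2, I[3,3]^4. HN layers by μ_θ (3 steps, strictly decreasing):
  μ^(1)=43; μ^(2)=34; μ^(3)=-47

((0, 2, 0); (3, 0, 0); (0, 0, 4))


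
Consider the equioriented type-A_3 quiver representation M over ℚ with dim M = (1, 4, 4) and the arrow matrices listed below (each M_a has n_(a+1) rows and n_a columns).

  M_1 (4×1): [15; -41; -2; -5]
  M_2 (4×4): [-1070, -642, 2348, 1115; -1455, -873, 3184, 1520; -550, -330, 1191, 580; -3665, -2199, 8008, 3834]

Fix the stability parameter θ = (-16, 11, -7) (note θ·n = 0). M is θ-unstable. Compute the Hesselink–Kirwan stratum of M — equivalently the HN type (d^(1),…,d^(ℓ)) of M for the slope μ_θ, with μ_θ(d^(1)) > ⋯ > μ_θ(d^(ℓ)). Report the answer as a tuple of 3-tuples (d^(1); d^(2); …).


Via rank(M_{q-1}∘⋯∘M_p): M ≅ I[1,3], I[2,2], I[2,3]^2, I[3,3].
μ_θ-semistable layers: μ^(1)=11; μ^(2)=2; μ^(3)=-7; μ^(4)=-16

((0, 1, 0); (0, 3, 3); (0, 0, 1); (1, 0, 0))


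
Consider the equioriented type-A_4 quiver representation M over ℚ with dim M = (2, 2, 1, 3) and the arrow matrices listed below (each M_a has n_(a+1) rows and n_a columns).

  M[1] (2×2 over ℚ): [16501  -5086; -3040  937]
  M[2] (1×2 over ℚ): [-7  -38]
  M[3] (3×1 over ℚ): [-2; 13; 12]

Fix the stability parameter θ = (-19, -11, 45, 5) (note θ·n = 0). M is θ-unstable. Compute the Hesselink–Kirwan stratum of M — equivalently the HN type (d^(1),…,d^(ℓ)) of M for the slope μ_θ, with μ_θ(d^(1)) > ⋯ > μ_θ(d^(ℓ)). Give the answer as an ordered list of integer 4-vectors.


Interval decomposition of M: I[1,2], I[1,4], I[4,4]^2.
HN type (ℓ=4): μ^(1)=25; μ^(2)=5; μ^(3)=-11; μ^(4)=-19

((0, 0, 1, 1); (0, 0, 0, 2); (0, 2, 0, 0); (2, 0, 0, 0))


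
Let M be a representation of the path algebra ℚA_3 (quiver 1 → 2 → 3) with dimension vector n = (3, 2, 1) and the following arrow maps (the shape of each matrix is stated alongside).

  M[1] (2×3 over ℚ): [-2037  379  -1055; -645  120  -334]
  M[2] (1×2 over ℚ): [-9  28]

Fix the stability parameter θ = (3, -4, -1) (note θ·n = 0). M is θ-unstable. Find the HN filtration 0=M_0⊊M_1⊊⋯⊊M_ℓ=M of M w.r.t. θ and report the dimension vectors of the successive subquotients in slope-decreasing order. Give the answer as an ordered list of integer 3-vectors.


Via rank(M_{q-1}∘⋯∘M_p): M ≅ I[1,1], I[1,2], I[1,3].
μ_θ-semistable layers: μ^(1)=3; μ^(2)=-1/2; μ^(3)=-2/3

((1, 0, 0); (1, 1, 0); (1, 1, 1))


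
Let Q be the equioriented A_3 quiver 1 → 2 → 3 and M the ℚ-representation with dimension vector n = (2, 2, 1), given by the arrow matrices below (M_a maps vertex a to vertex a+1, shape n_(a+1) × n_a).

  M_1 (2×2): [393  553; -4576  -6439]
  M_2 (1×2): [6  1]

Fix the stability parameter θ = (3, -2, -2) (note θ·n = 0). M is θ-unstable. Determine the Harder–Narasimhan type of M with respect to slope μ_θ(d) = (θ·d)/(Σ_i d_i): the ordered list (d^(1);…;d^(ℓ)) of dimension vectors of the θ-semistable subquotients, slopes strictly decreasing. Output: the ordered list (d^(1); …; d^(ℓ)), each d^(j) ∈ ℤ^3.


Via rank(M_{q-1}∘⋯∘M_p): M ≅ I[1,2], I[1,3].
μ_θ-semistable layers: μ^(1)=1/2; μ^(2)=-1/3

((1, 1, 0); (1, 1, 1))


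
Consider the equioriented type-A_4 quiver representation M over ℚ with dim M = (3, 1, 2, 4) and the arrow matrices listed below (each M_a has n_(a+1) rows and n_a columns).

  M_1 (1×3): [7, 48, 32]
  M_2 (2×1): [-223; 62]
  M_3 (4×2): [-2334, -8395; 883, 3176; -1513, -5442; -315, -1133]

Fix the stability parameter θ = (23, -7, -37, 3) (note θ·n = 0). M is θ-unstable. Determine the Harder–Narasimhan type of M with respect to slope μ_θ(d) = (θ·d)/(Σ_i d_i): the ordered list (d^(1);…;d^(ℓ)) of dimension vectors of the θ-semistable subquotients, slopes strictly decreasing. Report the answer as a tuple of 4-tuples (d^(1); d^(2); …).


Barcode: M ≅ I[1,1]^2, I[1,4], I[3,4], I[4,4]^2. HN layers by μ_θ (4 steps, strictly decreasing):
  μ^(1)=23; μ^(2)=3; μ^(3)=-7; μ^(4)=-37

((2, 0, 0, 0); (0, 0, 0, 4); (1, 1, 1, 0); (0, 0, 1, 0))


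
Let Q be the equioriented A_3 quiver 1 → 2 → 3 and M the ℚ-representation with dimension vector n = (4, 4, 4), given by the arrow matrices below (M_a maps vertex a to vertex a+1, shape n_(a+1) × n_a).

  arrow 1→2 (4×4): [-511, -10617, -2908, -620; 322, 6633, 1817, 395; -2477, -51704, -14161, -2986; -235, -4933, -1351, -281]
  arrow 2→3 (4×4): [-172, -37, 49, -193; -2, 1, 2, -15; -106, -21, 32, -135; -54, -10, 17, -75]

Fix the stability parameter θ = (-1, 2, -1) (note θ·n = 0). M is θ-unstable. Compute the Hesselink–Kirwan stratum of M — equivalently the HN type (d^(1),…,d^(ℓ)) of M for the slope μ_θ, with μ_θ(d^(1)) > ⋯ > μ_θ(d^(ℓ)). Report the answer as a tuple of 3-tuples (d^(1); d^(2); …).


Via rank(M_{q-1}∘⋯∘M_p): M ≅ I[1,2], I[1,3]^3, I[3,3].
μ_θ-semistable layers: μ^(1)=2; μ^(2)=1/2; μ^(3)=-1

((0, 1, 0); (0, 3, 3); (4, 0, 1))


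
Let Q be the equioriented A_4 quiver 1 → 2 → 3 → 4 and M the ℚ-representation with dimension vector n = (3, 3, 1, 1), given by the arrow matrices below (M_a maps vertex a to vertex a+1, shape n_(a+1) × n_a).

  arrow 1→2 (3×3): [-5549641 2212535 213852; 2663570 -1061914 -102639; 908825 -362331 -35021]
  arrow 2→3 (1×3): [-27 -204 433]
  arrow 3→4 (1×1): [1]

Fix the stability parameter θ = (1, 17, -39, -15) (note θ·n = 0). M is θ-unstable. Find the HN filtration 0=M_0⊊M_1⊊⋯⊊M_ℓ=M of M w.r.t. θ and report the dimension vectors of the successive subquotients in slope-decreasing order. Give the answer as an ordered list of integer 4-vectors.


Barcode: M ≅ I[1,1], I[1,2], I[1,4], I[2,2]. HN layers by μ_θ (3 steps, strictly decreasing):
  μ^(1)=17; μ^(2)=1; μ^(3)=-9

((0, 2, 0, 0); (2, 0, 0, 0); (1, 1, 1, 1))


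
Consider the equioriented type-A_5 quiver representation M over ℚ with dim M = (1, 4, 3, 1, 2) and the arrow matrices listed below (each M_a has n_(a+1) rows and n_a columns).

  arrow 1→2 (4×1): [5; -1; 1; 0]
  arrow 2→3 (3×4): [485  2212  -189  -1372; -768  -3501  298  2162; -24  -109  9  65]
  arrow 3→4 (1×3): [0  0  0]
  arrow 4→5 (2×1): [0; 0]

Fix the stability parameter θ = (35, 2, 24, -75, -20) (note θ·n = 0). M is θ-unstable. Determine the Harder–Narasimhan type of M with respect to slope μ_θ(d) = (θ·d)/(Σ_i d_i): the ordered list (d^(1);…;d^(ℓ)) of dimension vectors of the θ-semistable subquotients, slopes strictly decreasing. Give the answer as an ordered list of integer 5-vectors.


Via rank(M_{q-1}∘⋯∘M_p): M ≅ I[1,3], I[2,2], I[2,3]^2, I[4,4], I[5,5]^2.
μ_θ-semistable layers: μ^(1)=24; μ^(2)=37/2; μ^(3)=2; μ^(4)=-20; μ^(5)=-75

((0, 0, 3, 0, 0); (1, 1, 0, 0, 0); (0, 3, 0, 0, 0); (0, 0, 0, 0, 2); (0, 0, 0, 1, 0))


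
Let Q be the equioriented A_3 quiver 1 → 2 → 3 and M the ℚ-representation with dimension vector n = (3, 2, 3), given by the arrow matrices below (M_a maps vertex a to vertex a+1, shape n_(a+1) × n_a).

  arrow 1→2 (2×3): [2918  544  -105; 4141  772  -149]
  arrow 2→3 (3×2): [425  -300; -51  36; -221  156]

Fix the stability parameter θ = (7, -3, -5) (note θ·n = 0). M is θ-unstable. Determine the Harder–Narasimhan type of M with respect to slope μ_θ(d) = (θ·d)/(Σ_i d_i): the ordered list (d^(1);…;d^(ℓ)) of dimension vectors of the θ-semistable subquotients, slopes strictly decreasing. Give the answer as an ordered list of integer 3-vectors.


Interval decomposition of M: I[1,1], I[1,2], I[1,3], I[3,3]^2.
HN type (ℓ=4): μ^(1)=7; μ^(2)=2; μ^(3)=-1/3; μ^(4)=-5

((1, 0, 0); (1, 1, 0); (1, 1, 1); (0, 0, 2))


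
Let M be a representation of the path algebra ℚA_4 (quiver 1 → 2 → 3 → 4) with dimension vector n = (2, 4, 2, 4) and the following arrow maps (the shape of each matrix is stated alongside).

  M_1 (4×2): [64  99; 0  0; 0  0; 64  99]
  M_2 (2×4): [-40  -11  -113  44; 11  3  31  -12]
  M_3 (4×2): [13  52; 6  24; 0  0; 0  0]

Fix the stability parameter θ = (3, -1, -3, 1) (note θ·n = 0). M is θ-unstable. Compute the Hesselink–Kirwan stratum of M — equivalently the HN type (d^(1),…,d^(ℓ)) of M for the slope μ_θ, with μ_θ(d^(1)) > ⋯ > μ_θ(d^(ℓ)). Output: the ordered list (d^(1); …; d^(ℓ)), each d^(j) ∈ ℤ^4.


Via rank(M_{q-1}∘⋯∘M_p): M ≅ I[1,1], I[1,3], I[2,2]^2, I[2,4], I[4,4]^3.
μ_θ-semistable layers: μ^(1)=3; μ^(2)=1; μ^(3)=-1/3; μ^(4)=-1; μ^(5)=-2

((1, 0, 0, 0); (0, 0, 0, 4); (1, 1, 1, 0); (0, 2, 0, 0); (0, 1, 1, 0))


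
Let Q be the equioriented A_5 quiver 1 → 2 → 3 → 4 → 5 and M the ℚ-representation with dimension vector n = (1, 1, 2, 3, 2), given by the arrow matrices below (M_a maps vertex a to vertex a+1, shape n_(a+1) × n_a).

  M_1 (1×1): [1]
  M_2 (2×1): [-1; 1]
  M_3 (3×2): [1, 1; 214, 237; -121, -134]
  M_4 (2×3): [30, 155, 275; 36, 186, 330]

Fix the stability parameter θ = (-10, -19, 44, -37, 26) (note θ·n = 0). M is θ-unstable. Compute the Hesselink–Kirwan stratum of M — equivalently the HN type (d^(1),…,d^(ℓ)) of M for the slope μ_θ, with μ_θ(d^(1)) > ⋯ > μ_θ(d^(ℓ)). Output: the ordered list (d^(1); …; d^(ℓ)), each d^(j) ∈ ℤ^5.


Barcode: M ≅ I[1,5], I[3,4], I[4,4], I[5,5]. HN layers by μ_θ (4 steps, strictly decreasing):
  μ^(1)=26; μ^(2)=7/2; μ^(3)=-29/2; μ^(4)=-37

((0, 0, 0, 0, 2); (0, 0, 2, 2, 0); (1, 1, 0, 0, 0); (0, 0, 0, 1, 0))


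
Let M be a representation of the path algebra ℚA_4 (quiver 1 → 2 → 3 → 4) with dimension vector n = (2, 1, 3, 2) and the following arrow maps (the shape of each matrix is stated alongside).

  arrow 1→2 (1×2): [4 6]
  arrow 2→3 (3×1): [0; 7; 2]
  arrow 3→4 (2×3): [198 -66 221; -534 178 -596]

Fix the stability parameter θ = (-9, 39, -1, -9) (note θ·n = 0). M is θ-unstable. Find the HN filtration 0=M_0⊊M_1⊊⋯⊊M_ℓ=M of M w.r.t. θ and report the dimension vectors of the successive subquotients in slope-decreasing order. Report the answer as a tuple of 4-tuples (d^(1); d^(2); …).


Via rank(M_{q-1}∘⋯∘M_p): M ≅ I[1,1], I[1,4], I[3,3], I[3,4].
μ_θ-semistable layers: μ^(1)=29/3; μ^(2)=-1; μ^(3)=-5; μ^(4)=-9

((0, 1, 1, 1); (0, 0, 1, 0); (0, 0, 1, 1); (2, 0, 0, 0))


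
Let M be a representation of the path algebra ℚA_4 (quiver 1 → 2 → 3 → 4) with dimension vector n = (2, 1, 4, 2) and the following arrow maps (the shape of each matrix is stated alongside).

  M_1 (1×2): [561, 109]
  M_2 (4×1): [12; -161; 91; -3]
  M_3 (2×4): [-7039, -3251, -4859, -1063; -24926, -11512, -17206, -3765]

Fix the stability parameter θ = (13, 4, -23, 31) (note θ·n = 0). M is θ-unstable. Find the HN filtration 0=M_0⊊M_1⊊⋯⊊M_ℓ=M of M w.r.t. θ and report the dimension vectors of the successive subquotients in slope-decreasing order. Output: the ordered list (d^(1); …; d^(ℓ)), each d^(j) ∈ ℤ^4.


Barcode: M ≅ I[1,1], I[1,4], I[3,3]^2, I[3,4]. HN layers by μ_θ (4 steps, strictly decreasing):
  μ^(1)=31; μ^(2)=13; μ^(3)=-2; μ^(4)=-23

((0, 0, 0, 2); (1, 0, 0, 0); (1, 1, 1, 0); (0, 0, 3, 0))


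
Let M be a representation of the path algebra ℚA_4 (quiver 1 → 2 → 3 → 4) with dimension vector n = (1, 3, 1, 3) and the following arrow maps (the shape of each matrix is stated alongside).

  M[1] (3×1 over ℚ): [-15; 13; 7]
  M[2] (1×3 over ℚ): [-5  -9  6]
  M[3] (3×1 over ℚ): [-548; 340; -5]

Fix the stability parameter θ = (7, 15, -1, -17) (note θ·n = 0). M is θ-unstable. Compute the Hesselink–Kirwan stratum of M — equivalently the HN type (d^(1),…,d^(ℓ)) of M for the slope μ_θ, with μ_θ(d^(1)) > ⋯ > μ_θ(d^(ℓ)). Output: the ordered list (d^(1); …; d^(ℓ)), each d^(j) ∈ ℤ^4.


Interval decomposition of M: I[1,2], I[2,2], I[2,4], I[4,4]^2.
HN type (ℓ=4): μ^(1)=15; μ^(2)=7; μ^(3)=-1; μ^(4)=-17

((0, 2, 0, 0); (1, 0, 0, 0); (0, 1, 1, 1); (0, 0, 0, 2))


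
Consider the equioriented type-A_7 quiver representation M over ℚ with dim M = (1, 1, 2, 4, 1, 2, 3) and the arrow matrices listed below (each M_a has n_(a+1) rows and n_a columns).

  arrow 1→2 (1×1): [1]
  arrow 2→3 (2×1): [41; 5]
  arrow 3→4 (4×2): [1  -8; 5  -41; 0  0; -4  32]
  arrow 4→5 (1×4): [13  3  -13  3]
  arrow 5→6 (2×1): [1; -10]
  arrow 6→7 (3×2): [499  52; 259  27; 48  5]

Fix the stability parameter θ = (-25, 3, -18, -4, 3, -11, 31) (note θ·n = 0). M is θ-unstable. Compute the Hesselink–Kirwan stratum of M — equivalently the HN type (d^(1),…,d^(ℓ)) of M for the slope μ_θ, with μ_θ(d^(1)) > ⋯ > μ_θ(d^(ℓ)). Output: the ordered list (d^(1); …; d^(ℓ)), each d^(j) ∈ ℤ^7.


Barcode: M ≅ I[1,7], I[3,4], I[4,4]^2, I[6,7], I[7,7]. HN layers by μ_θ (6 steps, strictly decreasing):
  μ^(1)=31; μ^(2)=-4; μ^(3)=-15/2; μ^(4)=-11; μ^(5)=-18; μ^(6)=-25

((0, 0, 0, 0, 0, 0, 3); (0, 0, 0, 4, 1, 1, 0); (0, 1, 1, 0, 0, 0, 0); (0, 0, 0, 0, 0, 1, 0); (0, 0, 1, 0, 0, 0, 0); (1, 0, 0, 0, 0, 0, 0))


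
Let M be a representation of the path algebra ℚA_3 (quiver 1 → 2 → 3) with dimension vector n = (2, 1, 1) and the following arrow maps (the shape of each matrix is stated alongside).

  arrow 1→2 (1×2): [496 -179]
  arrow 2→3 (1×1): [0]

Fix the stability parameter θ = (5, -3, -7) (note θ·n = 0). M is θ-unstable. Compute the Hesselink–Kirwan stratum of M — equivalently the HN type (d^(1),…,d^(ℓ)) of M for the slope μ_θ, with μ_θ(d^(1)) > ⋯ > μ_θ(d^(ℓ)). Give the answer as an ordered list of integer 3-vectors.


Interval decomposition of M: I[1,1], I[1,2], I[3,3].
HN type (ℓ=3): μ^(1)=5; μ^(2)=1; μ^(3)=-7

((1, 0, 0); (1, 1, 0); (0, 0, 1))


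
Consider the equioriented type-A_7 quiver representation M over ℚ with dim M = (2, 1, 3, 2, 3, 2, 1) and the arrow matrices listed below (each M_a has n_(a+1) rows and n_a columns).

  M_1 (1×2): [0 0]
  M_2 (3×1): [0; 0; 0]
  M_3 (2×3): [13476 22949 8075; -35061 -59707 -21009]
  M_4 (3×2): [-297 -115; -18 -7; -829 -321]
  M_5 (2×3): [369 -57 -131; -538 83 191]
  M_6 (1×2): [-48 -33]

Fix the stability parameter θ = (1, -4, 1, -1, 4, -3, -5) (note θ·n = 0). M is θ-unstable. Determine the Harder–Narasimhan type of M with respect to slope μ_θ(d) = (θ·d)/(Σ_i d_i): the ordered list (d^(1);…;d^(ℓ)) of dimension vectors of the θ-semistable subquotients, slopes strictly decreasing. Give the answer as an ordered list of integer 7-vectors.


Interval decomposition of M: I[1,1]^2, I[2,2], I[3,3], I[3,6], I[3,7], I[5,5].
HN type (ℓ=6): μ^(1)=4; μ^(2)=1; μ^(3)=1/2; μ^(4)=0; μ^(5)=-4/5; μ^(6)=-4

((0, 0, 0, 0, 1, 0, 0); (2, 0, 1, 0, 0, 0, 0); (0, 0, 0, 0, 1, 1, 0); (0, 0, 1, 1, 0, 0, 0); (0, 0, 1, 1, 1, 1, 1); (0, 1, 0, 0, 0, 0, 0))


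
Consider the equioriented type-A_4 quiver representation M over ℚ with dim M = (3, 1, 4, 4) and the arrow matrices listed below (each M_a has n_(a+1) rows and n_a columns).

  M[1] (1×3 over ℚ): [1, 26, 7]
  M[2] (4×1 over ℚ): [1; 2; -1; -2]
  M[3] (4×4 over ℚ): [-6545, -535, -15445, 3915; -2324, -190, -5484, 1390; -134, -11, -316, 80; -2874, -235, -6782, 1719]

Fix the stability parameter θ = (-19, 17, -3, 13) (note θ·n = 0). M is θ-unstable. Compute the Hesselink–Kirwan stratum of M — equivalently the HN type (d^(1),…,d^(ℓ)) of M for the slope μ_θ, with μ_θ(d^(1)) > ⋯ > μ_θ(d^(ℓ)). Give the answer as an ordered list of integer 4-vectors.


Barcode: M ≅ I[1,1]^2, I[1,3], I[3,4]^3, I[4,4]. HN layers by μ_θ (4 steps, strictly decreasing):
  μ^(1)=13; μ^(2)=7; μ^(3)=-3; μ^(4)=-19

((0, 0, 0, 4); (0, 1, 1, 0); (0, 0, 3, 0); (3, 0, 0, 0))


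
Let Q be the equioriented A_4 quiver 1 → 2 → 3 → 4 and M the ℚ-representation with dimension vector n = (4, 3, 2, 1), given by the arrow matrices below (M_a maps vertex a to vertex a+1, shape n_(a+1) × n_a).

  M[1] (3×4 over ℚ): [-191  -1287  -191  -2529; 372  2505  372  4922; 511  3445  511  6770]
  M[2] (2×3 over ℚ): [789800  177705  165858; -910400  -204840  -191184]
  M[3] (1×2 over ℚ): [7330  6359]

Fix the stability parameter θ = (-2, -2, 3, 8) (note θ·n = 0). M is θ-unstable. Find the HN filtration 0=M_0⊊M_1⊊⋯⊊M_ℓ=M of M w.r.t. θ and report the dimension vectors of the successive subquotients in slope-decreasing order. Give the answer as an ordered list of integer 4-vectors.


Interval decomposition of M: I[1,1], I[1,2]^2, I[1,4], I[3,3].
HN type (ℓ=3): μ^(1)=8; μ^(2)=3; μ^(3)=-2

((0, 0, 0, 1); (0, 0, 2, 0); (4, 3, 0, 0))


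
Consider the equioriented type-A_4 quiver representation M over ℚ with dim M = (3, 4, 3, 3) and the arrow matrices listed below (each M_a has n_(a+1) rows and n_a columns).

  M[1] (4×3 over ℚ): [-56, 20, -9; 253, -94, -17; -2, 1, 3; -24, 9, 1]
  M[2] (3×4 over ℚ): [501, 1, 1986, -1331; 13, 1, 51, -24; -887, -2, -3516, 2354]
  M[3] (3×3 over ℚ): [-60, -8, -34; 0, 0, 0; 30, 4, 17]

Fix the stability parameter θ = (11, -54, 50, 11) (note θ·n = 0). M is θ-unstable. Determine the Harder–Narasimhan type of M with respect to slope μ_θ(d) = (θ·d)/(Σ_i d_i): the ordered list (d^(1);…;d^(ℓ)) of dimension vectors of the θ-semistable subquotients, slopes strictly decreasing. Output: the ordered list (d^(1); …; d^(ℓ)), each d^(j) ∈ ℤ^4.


Barcode: M ≅ I[1,3]^2, I[1,4], I[2,2], I[4,4]^2. HN layers by μ_θ (5 steps, strictly decreasing):
  μ^(1)=50; μ^(2)=61/2; μ^(3)=11; μ^(4)=-43/2; μ^(5)=-54

((0, 0, 2, 0); (0, 0, 1, 1); (0, 0, 0, 2); (3, 3, 0, 0); (0, 1, 0, 0))


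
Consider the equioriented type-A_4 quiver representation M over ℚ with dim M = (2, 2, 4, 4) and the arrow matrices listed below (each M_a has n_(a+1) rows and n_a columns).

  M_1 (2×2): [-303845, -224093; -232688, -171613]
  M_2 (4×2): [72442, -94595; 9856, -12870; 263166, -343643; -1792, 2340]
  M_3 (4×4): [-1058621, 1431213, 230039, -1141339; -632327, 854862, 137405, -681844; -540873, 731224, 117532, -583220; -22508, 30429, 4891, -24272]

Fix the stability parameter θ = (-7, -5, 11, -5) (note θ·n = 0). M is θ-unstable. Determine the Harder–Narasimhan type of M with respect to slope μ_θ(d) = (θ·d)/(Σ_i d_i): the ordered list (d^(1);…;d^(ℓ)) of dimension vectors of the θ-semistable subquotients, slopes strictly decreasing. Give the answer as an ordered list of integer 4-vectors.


Via rank(M_{q-1}∘⋯∘M_p): M ≅ I[1,4]^2, I[3,4]^2.
μ_θ-semistable layers: μ^(1)=3; μ^(2)=-5; μ^(3)=-7

((0, 0, 4, 4); (0, 2, 0, 0); (2, 0, 0, 0))


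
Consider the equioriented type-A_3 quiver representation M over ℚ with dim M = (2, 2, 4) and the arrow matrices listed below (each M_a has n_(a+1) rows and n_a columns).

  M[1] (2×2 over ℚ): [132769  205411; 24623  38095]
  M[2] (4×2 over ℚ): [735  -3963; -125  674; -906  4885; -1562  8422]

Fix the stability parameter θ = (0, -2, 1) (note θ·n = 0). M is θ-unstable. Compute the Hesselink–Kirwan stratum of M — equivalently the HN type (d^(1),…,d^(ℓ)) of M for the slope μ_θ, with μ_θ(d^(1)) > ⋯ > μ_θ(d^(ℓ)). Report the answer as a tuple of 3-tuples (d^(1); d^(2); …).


Via rank(M_{q-1}∘⋯∘M_p): M ≅ I[1,3]^2, I[3,3]^2.
μ_θ-semistable layers: μ^(1)=1; μ^(2)=-1

((0, 0, 4); (2, 2, 0))


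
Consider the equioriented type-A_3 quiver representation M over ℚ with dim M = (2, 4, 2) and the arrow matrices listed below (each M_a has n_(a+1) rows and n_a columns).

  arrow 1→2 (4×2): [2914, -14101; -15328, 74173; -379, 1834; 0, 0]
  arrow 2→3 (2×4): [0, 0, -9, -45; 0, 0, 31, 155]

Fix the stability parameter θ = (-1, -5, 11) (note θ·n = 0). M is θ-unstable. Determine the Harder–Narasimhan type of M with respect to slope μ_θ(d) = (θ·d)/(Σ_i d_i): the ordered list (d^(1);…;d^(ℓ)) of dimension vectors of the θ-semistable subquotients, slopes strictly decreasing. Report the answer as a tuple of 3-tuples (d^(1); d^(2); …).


Via rank(M_{q-1}∘⋯∘M_p): M ≅ I[1,2], I[1,3], I[2,2]^2, I[3,3].
μ_θ-semistable layers: μ^(1)=11; μ^(2)=-3; μ^(3)=-5

((0, 0, 2); (2, 2, 0); (0, 2, 0))


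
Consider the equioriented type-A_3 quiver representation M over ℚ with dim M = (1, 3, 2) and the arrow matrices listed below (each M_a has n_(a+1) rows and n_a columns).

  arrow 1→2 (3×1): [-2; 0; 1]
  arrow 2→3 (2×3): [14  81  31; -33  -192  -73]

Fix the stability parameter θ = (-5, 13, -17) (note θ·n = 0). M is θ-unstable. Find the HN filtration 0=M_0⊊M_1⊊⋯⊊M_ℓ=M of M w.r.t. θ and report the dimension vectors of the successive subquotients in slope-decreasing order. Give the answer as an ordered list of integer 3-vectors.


Barcode: M ≅ I[1,3], I[2,2], I[2,3]. HN layers by μ_θ (3 steps, strictly decreasing):
  μ^(1)=13; μ^(2)=-2; μ^(3)=-5

((0, 1, 0); (0, 2, 2); (1, 0, 0))


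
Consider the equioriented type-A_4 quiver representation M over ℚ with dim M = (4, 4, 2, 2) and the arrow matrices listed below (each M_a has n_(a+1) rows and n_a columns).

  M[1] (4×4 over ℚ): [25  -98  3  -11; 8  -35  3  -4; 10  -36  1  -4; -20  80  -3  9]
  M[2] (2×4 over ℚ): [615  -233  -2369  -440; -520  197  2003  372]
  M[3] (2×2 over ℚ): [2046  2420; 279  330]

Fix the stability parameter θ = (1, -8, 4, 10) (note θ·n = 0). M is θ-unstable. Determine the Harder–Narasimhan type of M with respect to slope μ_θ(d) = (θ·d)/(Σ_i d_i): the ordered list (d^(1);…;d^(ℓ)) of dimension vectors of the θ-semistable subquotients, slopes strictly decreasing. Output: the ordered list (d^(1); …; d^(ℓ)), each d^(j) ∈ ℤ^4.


Interval decomposition of M: I[1,2]^2, I[1,3], I[1,4], I[4,4].
HN type (ℓ=3): μ^(1)=10; μ^(2)=4; μ^(3)=-7/2

((0, 0, 0, 2); (0, 0, 2, 0); (4, 4, 0, 0))


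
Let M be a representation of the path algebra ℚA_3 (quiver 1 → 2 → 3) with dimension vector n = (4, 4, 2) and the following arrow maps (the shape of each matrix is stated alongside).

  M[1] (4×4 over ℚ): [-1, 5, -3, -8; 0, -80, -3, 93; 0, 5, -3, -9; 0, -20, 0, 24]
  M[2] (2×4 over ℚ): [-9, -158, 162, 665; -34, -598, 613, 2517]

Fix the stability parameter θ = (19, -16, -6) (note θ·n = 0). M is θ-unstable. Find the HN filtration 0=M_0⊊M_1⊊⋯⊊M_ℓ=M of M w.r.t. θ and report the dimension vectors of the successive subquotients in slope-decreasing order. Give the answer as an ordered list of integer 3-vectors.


Via rank(M_{q-1}∘⋯∘M_p): M ≅ I[1,1], I[1,2], I[1,3]^2, I[2,2].
μ_θ-semistable layers: μ^(1)=19; μ^(2)=3/2; μ^(3)=-1; μ^(4)=-16

((1, 0, 0); (1, 1, 0); (2, 2, 2); (0, 1, 0))


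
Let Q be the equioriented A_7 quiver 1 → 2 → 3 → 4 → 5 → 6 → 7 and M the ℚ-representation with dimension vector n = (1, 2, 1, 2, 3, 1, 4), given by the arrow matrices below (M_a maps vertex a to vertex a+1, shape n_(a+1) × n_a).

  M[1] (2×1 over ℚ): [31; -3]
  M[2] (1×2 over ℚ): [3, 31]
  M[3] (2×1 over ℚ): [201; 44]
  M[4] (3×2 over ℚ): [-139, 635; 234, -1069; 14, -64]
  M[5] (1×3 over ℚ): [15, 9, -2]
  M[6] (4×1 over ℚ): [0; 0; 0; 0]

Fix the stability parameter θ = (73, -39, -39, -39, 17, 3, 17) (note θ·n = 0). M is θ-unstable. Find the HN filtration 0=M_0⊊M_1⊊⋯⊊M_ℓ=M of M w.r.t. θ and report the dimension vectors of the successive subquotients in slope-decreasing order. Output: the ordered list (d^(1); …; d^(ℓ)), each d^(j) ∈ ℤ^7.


Via rank(M_{q-1}∘⋯∘M_p): M ≅ I[1,2], I[2,6], I[4,5], I[5,5], I[7,7]^4.
μ_θ-semistable layers: μ^(1)=17; μ^(2)=10; μ^(3)=-39

((1, 1, 0, 0, 2, 0, 4); (0, 0, 0, 0, 1, 1, 0); (0, 1, 1, 2, 0, 0, 0))


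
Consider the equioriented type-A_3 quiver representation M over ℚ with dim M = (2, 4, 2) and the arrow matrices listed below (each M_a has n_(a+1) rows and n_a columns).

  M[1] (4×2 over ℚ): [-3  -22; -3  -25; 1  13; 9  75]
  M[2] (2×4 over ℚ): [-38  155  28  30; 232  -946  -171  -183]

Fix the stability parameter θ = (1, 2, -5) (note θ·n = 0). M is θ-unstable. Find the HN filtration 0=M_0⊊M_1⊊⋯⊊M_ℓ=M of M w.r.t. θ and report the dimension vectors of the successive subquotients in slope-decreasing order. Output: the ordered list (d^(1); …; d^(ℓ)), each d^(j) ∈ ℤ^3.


Via rank(M_{q-1}∘⋯∘M_p): M ≅ I[1,3]^2, I[2,2]^2.
μ_θ-semistable layers: μ^(1)=2; μ^(2)=-2/3

((0, 2, 0); (2, 2, 2))


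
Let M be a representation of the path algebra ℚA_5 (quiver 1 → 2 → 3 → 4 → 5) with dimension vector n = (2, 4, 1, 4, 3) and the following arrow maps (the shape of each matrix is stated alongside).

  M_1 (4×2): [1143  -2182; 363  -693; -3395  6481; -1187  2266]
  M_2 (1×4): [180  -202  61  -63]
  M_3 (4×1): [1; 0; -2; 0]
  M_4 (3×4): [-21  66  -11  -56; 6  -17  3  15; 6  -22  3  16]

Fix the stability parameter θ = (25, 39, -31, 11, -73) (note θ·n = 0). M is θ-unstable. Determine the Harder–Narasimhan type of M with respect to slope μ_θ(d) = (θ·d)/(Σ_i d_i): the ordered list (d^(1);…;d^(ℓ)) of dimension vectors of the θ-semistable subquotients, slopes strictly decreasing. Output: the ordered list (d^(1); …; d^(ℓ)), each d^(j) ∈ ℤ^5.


Via rank(M_{q-1}∘⋯∘M_p): M ≅ I[1,2], I[1,5], I[2,2]^2, I[4,4], I[4,5]^2.
μ_θ-semistable layers: μ^(1)=39; μ^(2)=25; μ^(3)=11; μ^(4)=-29/5; μ^(5)=-31

((0, 3, 0, 0, 0); (1, 0, 0, 0, 0); (0, 0, 0, 1, 0); (1, 1, 1, 1, 1); (0, 0, 0, 2, 2))


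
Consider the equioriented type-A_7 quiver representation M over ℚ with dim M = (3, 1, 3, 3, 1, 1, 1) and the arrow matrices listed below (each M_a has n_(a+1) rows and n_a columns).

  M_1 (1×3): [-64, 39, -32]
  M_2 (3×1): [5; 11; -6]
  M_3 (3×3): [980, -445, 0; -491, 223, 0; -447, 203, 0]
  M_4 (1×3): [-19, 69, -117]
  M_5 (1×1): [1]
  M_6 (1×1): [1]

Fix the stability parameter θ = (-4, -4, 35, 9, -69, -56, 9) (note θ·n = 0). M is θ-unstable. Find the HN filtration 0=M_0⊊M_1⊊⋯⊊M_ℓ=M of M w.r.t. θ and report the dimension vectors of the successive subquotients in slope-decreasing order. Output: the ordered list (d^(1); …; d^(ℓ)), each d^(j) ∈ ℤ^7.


Via rank(M_{q-1}∘⋯∘M_p): M ≅ I[1,1]^2, I[1,7], I[3,3], I[3,4], I[4,4].
μ_θ-semistable layers: μ^(1)=35; μ^(2)=22; μ^(3)=9; μ^(4)=-4; μ^(5)=-89/6

((0, 0, 1, 0, 0, 0, 0); (0, 0, 1, 1, 0, 0, 0); (0, 0, 0, 1, 0, 0, 1); (2, 0, 0, 0, 0, 0, 0); (1, 1, 1, 1, 1, 1, 0))


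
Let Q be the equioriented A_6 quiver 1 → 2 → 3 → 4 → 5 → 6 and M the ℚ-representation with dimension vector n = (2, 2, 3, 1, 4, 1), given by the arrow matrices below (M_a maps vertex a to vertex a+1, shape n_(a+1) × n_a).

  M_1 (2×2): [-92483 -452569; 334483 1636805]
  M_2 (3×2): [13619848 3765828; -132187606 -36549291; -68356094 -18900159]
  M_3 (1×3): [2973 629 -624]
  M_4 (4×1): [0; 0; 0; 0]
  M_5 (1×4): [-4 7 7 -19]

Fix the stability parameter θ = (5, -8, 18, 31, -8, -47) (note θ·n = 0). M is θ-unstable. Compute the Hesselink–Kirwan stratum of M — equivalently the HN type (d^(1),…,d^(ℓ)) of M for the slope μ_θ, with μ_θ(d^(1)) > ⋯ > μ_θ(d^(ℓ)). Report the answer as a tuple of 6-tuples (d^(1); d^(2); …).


Interval decomposition of M: I[1,2], I[1,4], I[3,3]^2, I[5,5]^3, I[5,6].
HN type (ℓ=5): μ^(1)=31; μ^(2)=18; μ^(3)=-3/2; μ^(4)=-8; μ^(5)=-55/2

((0, 0, 0, 1, 0, 0); (0, 0, 3, 0, 0, 0); (2, 2, 0, 0, 0, 0); (0, 0, 0, 0, 3, 0); (0, 0, 0, 0, 1, 1))
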